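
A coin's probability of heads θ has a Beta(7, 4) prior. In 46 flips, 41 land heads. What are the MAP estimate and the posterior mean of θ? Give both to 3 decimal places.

Posterior: Beta(7+41, 4+5) = Beta(48, 9).
Mode = (48−1)/(48+9−2) = 47/55 = 0.855.
Mean = 48/(48+9) = 48/57 = 0.842.

MAP = 0.855; posterior mean = 0.842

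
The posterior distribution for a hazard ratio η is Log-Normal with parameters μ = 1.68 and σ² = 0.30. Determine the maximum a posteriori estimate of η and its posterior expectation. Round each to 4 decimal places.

η_MAP = 3.9749, E[η|data] = 6.2339

Mode = exp(μ − σ²) = exp(1.38) = 3.9749.
Mean = exp(μ + σ²/2) = exp(1.830) = 6.2339.
The mean is pulled above the mode by the posterior's right skew.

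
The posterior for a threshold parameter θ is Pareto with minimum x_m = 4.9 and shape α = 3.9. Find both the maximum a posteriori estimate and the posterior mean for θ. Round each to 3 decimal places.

MAP = 4.900, posterior mean = 6.590

The Pareto density is strictly decreasing on [x_m, ∞), so the mode is x_m = 4.900.
Mean = α·x_m/(α−1) = 3.9·4.9/2.9 = 6.590.
The mean is pulled above the mode by the posterior's right skew.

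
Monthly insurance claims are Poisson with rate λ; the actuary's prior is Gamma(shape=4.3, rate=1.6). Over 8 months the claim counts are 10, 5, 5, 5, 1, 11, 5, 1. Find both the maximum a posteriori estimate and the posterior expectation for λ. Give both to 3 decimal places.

Σ counts = 43. Posterior: Gamma(shape = 4.3+43 = 47.3, rate = 1.6+8 = 9.6).
Mode = (α−1)/β = 46.3/9.6 = 4.823.
Mean = α/β = 47.3/9.6 = 4.927.
Mean > mode: the posterior has a right tail.

MAP = 4.823; posterior mean = 4.927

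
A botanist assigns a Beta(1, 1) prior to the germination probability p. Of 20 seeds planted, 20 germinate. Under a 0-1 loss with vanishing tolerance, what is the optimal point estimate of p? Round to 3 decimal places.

1.000

Posterior: Beta(1+20, 1+0) = Beta(21, 1).
Since β = 1 ≤ 1 and α > 1, the Beta density is monotone increasing on [0,1]; the mode is at 1.
Mean = 21/(21+1) = 0.955.
This is the posterior mode — the MAP estimate.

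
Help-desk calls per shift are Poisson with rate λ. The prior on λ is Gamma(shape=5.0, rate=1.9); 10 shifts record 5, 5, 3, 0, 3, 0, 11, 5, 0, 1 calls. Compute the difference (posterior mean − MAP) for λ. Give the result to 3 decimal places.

0.084

Σ counts = 33. Posterior: Gamma(shape = 5.0+33 = 38.0, rate = 1.9+10 = 11.9).
Mode = (α−1)/β = 37.0/11.9 = 3.109.
Mean = α/β = 38.0/11.9 = 3.193.
Difference = 3.193 − 3.109 = 0.084.
The mean is pulled above the mode by the posterior's right skew.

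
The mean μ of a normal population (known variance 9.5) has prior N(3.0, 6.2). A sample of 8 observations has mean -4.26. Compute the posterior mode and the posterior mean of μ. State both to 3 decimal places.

MAP: -3.093. Posterior mean: -3.093.

Posterior for μ is Normal. Precision-weighted mean: (1/6.2·3.0 + 8/9.5·-4.26) / (1/6.2 + 8/9.5) = -3.093.
A Normal posterior is symmetric, so mode = mean.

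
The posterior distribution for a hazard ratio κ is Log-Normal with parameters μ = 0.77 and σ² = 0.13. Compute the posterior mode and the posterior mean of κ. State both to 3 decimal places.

Mode = exp(μ − σ²) = exp(0.64) = 1.896.
Mean = exp(μ + σ²/2) = exp(0.835) = 2.305.
The posterior is right-skewed, so the mean exceeds the mode.

MAP = 1.896; posterior mean = 2.305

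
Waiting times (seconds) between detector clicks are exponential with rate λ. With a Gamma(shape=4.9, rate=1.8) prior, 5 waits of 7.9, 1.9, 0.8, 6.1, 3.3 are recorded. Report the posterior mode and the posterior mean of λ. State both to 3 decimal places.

MAP: 0.408. Posterior mean: 0.454.

Σ times = 20.0. Posterior: Gamma(shape = 4.9+5 = 9.9, rate = 1.8+20.0 = 21.8).
Mode = (α−1)/β = 8.9/21.8 = 0.408.
Mean = α/β = 9.9/21.8 = 0.454.
Mean > mode: the posterior has a right tail.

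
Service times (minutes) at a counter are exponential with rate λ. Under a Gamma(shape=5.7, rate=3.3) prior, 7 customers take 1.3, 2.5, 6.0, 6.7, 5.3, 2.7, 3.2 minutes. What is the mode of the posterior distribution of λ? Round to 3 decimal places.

0.377

Σ times = 27.7. Posterior: Gamma(shape = 5.7+7 = 12.7, rate = 3.3+27.7 = 31.0).
Mode = (α−1)/β = 11.7/31.0 = 0.377.
Mean = α/β = 12.7/31.0 = 0.410.
This is the posterior mode — the MAP estimate.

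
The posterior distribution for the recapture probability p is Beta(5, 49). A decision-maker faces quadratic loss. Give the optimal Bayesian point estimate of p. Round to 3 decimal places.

0.093

Mode = (5−1)/(5+49−2) = 4/52 = 0.077.
Mean = 5/(5+49) = 5/54 = 0.093.
Quadratic loss ⇒ the optimal estimator is the posterior mean.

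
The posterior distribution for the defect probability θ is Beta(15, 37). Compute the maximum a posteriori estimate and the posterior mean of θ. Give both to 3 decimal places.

MAP: 0.280. Posterior mean: 0.288.

Mode = (15−1)/(15+37−2) = 14/50 = 0.280.
Mean = 15/(15+37) = 15/52 = 0.288.
Right-skewed posterior ⇒ mode < mean.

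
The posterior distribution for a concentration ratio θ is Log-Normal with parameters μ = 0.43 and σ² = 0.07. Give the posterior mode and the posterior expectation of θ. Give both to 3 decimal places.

MAP = 1.433; posterior mean = 1.592

Mode = exp(μ − σ²) = exp(0.36) = 1.433.
Mean = exp(μ + σ²/2) = exp(0.465) = 1.592.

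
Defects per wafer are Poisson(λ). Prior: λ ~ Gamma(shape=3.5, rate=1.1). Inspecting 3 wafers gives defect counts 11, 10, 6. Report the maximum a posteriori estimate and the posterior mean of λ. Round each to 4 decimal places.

MAP = 7.1951, posterior mean = 7.4390

Σ counts = 27. Posterior: Gamma(shape = 3.5+27 = 30.5, rate = 1.1+3 = 4.1).
Mode = (α−1)/β = 29.5/4.1 = 7.1951.
Mean = α/β = 30.5/4.1 = 7.4390.
Mean > mode: the posterior has a right tail.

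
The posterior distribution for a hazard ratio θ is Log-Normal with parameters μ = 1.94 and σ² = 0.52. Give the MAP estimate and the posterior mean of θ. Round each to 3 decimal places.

MAP: 4.137. Posterior mean: 9.025.

Mode = exp(μ − σ²) = exp(1.42) = 4.137.
Mean = exp(μ + σ²/2) = exp(2.200) = 9.025.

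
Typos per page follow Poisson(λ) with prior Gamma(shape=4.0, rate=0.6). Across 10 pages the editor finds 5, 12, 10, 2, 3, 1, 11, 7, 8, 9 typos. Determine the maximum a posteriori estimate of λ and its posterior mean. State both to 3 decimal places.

MAP: 6.698. Posterior mean: 6.792.

Σ counts = 68. Posterior: Gamma(shape = 4.0+68 = 72.0, rate = 0.6+10 = 10.6).
Mode = (α−1)/β = 71.0/10.6 = 6.698.
Mean = α/β = 72.0/10.6 = 6.792.
Right-skewed posterior ⇒ mode < mean.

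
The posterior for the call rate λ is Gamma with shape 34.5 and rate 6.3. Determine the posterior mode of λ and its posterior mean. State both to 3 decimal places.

Mode = (α−1)/β = 33.5/6.3 = 5.317.
Mean = α/β = 34.5/6.3 = 5.476.
Right-skewed posterior ⇒ mode < mean.

MAP = 5.317; posterior mean = 5.476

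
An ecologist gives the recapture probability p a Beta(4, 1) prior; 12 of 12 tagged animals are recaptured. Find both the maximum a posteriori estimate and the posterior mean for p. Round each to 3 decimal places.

p_MAP = 1.000, E[p|data] = 0.941

Posterior: Beta(4+12, 1+0) = Beta(16, 1).
Since β = 1 ≤ 1 and α > 1, the Beta density is monotone increasing on [0,1]; the mode is at 1.
Mean = 16/(16+1) = 0.941.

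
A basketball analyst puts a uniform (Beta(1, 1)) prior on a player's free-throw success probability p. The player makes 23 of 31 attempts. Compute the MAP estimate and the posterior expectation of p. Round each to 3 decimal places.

Posterior: Beta(1+23, 1+8) = Beta(24, 9).
Mode = (24−1)/(24+9−2) = 23/31 = 0.742.
Mean = 24/(24+9) = 24/33 = 0.727.

MAP: 0.742. Posterior mean: 0.727.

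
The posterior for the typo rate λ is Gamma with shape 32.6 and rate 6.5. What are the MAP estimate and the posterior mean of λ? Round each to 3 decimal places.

Mode = (α−1)/β = 31.6/6.5 = 4.862.
Mean = α/β = 32.6/6.5 = 5.015.
The mean is pulled above the mode by the posterior's right skew.

MAP: 4.862. Posterior mean: 5.015.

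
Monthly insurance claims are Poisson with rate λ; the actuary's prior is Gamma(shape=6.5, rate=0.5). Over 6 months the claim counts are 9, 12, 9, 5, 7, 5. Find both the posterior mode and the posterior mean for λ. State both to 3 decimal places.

Σ counts = 47. Posterior: Gamma(shape = 6.5+47 = 53.5, rate = 0.5+6 = 6.5).
Mode = (α−1)/β = 52.5/6.5 = 8.077.
Mean = α/β = 53.5/6.5 = 8.231.

MAP = 8.077; posterior mean = 8.231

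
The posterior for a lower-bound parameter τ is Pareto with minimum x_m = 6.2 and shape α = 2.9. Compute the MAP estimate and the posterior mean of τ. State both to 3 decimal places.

The Pareto density is strictly decreasing on [x_m, ∞), so the mode is x_m = 6.200.
Mean = α·x_m/(α−1) = 2.9·6.2/1.9 = 9.463.

MAP = 6.200, posterior mean = 9.463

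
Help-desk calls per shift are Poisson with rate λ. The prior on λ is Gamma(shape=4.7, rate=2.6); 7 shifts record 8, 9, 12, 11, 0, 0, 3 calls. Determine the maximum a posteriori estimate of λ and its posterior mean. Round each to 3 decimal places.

Σ counts = 43. Posterior: Gamma(shape = 4.7+43 = 47.7, rate = 2.6+7 = 9.6).
Mode = (α−1)/β = 46.7/9.6 = 4.865.
Mean = α/β = 47.7/9.6 = 4.969.
Right-skewed posterior ⇒ mode < mean.

MAP = 4.865; posterior mean = 4.969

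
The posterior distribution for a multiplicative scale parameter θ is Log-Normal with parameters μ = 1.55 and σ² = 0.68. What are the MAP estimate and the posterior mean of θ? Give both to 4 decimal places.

θ_MAP = 2.3869, E[θ|data] = 6.6194

Mode = exp(μ − σ²) = exp(0.87) = 2.3869.
Mean = exp(μ + σ²/2) = exp(1.890) = 6.6194.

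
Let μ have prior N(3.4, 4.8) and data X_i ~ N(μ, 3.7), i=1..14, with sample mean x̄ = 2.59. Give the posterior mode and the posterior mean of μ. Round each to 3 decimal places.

μ_MAP = 2.632, E[μ|data] = 2.632

Posterior for μ is Normal. Precision-weighted mean: (1/4.8·3.4 + 14/3.7·2.59) / (1/4.8 + 14/3.7) = 2.632.
A Normal posterior is symmetric, so mode = mean.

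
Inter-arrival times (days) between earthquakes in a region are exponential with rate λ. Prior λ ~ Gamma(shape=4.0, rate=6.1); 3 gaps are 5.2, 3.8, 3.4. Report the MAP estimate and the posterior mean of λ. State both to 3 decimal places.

Σ times = 12.4. Posterior: Gamma(shape = 4.0+3 = 7.0, rate = 6.1+12.4 = 18.5).
Mode = (α−1)/β = 6.0/18.5 = 0.324.
Mean = α/β = 7.0/18.5 = 0.378.
The mean is pulled above the mode by the posterior's right skew.

MAP = 0.324, posterior mean = 0.378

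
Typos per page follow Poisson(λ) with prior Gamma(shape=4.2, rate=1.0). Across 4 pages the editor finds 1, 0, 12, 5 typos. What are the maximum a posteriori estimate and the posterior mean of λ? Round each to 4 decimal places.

maximum a posteriori estimate = 4.2400, posterior mean = 4.4400

Σ counts = 18. Posterior: Gamma(shape = 4.2+18 = 22.2, rate = 1.0+4 = 5.0).
Mode = (α−1)/β = 21.2/5.0 = 4.2400.
Mean = α/β = 22.2/5.0 = 4.4400.
The mean is pulled above the mode by the posterior's right skew.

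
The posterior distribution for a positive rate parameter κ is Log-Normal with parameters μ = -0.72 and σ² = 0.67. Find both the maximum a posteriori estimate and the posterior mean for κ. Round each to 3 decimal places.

Mode = exp(μ − σ²) = exp(-1.39) = 0.249.
Mean = exp(μ + σ²/2) = exp(-0.385) = 0.680.
The posterior is right-skewed, so the mean exceeds the mode.

MAP = 0.249; posterior mean = 0.680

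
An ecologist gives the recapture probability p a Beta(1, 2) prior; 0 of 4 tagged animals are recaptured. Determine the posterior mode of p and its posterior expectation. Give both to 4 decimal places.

MAP = 0.0000, posterior mean = 0.1429

Posterior: Beta(1+0, 2+4) = Beta(1, 6).
Since α = 1 ≤ 1 and β > 1, the Beta density is monotone decreasing on [0,1]; the mode is at 0.
Mean = 1/(1+6) = 0.1429.
The mean is pulled above the mode by the posterior's right skew.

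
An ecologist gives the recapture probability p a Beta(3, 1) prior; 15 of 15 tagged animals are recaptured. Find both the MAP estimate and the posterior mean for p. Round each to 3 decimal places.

Posterior: Beta(3+15, 1+0) = Beta(18, 1).
Since β = 1 ≤ 1 and α > 1, the Beta density is monotone increasing on [0,1]; the mode is at 1.
Mean = 18/(18+1) = 0.947.

MAP = 1.000, posterior mean = 0.947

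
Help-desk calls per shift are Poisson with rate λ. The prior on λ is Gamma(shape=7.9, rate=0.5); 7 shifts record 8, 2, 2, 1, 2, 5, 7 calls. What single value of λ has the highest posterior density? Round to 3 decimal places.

Σ counts = 27. Posterior: Gamma(shape = 7.9+27 = 34.9, rate = 0.5+7 = 7.5).
Mode = (α−1)/β = 33.9/7.5 = 4.520.
Mean = α/β = 34.9/7.5 = 4.653.
This is the posterior mode — the MAP estimate.

4.520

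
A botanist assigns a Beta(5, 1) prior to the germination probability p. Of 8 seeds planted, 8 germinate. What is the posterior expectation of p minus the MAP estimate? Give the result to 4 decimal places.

-0.0714

Posterior: Beta(5+8, 1+0) = Beta(13, 1).
Since β = 1 ≤ 1 and α > 1, the Beta density is monotone increasing on [0,1]; the mode is at 1.
Mean = 13/(13+1) = 0.9286.
Difference = 0.9286 − 1.0000 = -0.0714.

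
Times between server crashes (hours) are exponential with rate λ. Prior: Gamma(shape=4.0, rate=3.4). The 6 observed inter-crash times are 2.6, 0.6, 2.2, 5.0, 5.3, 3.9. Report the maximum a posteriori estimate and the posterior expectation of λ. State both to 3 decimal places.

MAP: 0.391. Posterior mean: 0.435.

Σ times = 19.6. Posterior: Gamma(shape = 4.0+6 = 10.0, rate = 3.4+19.6 = 23.0).
Mode = (α−1)/β = 9.0/23.0 = 0.391.
Mean = α/β = 10.0/23.0 = 0.435.
The posterior is right-skewed, so the mean exceeds the mode.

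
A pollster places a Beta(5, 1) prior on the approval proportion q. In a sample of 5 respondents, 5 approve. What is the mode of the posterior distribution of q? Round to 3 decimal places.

1.000

Posterior: Beta(5+5, 1+0) = Beta(10, 1).
Since β = 1 ≤ 1 and α > 1, the Beta density is monotone increasing on [0,1]; the mode is at 1.
Mean = 10/(10+1) = 0.909.
This is the posterior mode — the MAP estimate.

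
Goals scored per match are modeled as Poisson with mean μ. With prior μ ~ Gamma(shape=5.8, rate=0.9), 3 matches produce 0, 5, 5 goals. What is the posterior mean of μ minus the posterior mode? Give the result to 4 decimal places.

0.2564

Σ counts = 10. Posterior: Gamma(shape = 5.8+10 = 15.8, rate = 0.9+3 = 3.9).
Mode = (α−1)/β = 14.8/3.9 = 3.7949.
Mean = α/β = 15.8/3.9 = 4.0513.
Difference = 4.0513 − 3.7949 = 0.2564.
The posterior is right-skewed, so the mean exceeds the mode.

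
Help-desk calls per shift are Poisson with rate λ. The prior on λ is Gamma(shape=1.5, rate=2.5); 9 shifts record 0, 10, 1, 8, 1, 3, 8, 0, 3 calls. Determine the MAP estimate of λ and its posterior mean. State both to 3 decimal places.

MAP = 3.000, posterior mean = 3.087

Σ counts = 34. Posterior: Gamma(shape = 1.5+34 = 35.5, rate = 2.5+9 = 11.5).
Mode = (α−1)/β = 34.5/11.5 = 3.000.
Mean = α/β = 35.5/11.5 = 3.087.
The mean is pulled above the mode by the posterior's right skew.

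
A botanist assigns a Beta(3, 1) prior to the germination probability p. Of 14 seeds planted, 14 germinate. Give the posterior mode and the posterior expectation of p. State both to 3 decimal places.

Posterior: Beta(3+14, 1+0) = Beta(17, 1).
Since β = 1 ≤ 1 and α > 1, the Beta density is monotone increasing on [0,1]; the mode is at 1.
Mean = 17/(17+1) = 0.944.
The mean is pulled below the mode by the posterior's left skew.

MAP = 1.000, posterior mean = 0.944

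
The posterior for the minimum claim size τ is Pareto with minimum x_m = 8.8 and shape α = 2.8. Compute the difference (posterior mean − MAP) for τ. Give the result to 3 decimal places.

The Pareto density is strictly decreasing on [x_m, ∞), so the mode is x_m = 8.800.
Mean = α·x_m/(α−1) = 2.8·8.8/1.8 = 13.689.
Difference = 13.689 − 8.800 = 4.889.
The mean is pulled above the mode by the posterior's right skew.

4.889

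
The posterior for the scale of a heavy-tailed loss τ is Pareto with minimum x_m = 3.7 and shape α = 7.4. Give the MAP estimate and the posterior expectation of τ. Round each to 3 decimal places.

The Pareto density is strictly decreasing on [x_m, ∞), so the mode is x_m = 3.700.
Mean = α·x_m/(α−1) = 7.4·3.7/6.4 = 4.278.
The mean is pulled above the mode by the posterior's right skew.

τ_MAP = 3.700, E[τ|data] = 4.278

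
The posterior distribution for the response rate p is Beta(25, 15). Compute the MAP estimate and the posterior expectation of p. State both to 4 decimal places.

Mode = (25−1)/(25+15−2) = 24/38 = 0.6316.
Mean = 25/(25+15) = 25/40 = 0.6250.
The posterior is left-skewed, so the mode exceeds the mean.

MAP: 0.6316. Posterior mean: 0.6250.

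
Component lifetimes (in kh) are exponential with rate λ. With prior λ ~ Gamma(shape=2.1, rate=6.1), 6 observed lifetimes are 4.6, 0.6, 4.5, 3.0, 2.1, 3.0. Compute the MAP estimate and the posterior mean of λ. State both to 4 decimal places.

λ_MAP = 0.2971, E[λ|data] = 0.3389

Σ times = 17.8. Posterior: Gamma(shape = 2.1+6 = 8.1, rate = 6.1+17.8 = 23.9).
Mode = (α−1)/β = 7.1/23.9 = 0.2971.
Mean = α/β = 8.1/23.9 = 0.3389.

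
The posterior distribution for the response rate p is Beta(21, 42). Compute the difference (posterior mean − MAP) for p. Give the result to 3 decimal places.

0.005

Mode = (21−1)/(21+42−2) = 20/61 = 0.328.
Mean = 21/(21+42) = 21/63 = 0.333.
Difference = 0.333 − 0.328 = 0.005.
Right-skewed posterior ⇒ mode < mean.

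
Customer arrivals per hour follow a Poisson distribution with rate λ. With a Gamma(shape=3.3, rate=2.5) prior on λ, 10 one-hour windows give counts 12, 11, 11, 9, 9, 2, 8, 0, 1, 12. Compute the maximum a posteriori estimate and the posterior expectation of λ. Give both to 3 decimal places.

MAP = 6.184, posterior mean = 6.264

Σ counts = 75. Posterior: Gamma(shape = 3.3+75 = 78.3, rate = 2.5+10 = 12.5).
Mode = (α−1)/β = 77.3/12.5 = 6.184.
Mean = α/β = 78.3/12.5 = 6.264.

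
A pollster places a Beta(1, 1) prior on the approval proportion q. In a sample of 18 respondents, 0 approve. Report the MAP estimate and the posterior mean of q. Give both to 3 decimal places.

MAP = 0.000, posterior mean = 0.050

Posterior: Beta(1+0, 1+18) = Beta(1, 19).
Since α = 1 ≤ 1 and β > 1, the Beta density is monotone decreasing on [0,1]; the mode is at 0.
Mean = 1/(1+19) = 0.050.
The posterior is right-skewed, so the mean exceeds the mode.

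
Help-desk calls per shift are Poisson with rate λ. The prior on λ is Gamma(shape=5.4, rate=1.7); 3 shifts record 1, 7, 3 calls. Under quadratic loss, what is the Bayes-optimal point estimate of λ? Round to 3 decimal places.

3.489

Σ counts = 11. Posterior: Gamma(shape = 5.4+11 = 16.4, rate = 1.7+3 = 4.7).
Mode = (α−1)/β = 15.4/4.7 = 3.277.
Mean = α/β = 16.4/4.7 = 3.489.
Quadratic loss ⇒ the optimal estimator is the posterior mean.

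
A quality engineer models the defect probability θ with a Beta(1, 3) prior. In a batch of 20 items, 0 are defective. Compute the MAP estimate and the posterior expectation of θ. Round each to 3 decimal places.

MAP = 0.000, posterior mean = 0.042

Posterior: Beta(1+0, 3+20) = Beta(1, 23).
Since α = 1 ≤ 1 and β > 1, the Beta density is monotone decreasing on [0,1]; the mode is at 0.
Mean = 1/(1+23) = 0.042.
The mean is pulled above the mode by the posterior's right skew.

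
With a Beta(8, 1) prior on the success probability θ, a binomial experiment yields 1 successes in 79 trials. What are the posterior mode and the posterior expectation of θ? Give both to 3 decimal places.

Posterior: Beta(8+1, 1+78) = Beta(9, 79).
Mode = (9−1)/(9+79−2) = 8/86 = 0.093.
Mean = 9/(9+79) = 9/88 = 0.102.
Right-skewed posterior ⇒ mode < mean.

θ_MAP = 0.093, E[θ|data] = 0.102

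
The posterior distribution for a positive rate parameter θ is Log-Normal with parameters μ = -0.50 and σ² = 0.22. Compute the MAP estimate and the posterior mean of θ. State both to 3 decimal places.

θ_MAP = 0.487, E[θ|data] = 0.677

Mode = exp(μ − σ²) = exp(-0.72) = 0.487.
Mean = exp(μ + σ²/2) = exp(-0.390) = 0.677.
The mean is pulled above the mode by the posterior's right skew.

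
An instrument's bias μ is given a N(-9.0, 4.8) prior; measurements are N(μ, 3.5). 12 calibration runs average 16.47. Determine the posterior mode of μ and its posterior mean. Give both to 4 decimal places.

Posterior for μ is Normal. Precision-weighted mean: (1/4.8·-9.0 + 12/3.5·16.47) / (1/4.8 + 12/3.5) = 15.0110.
A Normal posterior is symmetric, so mode = mean.

MAP: 15.0110. Posterior mean: 15.0110.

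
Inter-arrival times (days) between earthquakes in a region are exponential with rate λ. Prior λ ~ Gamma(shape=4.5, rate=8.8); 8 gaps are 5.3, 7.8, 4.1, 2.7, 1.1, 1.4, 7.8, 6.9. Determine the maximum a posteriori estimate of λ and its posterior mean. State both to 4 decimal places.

λ_MAP = 0.2505, E[λ|data] = 0.2723

Σ times = 37.1. Posterior: Gamma(shape = 4.5+8 = 12.5, rate = 8.8+37.1 = 45.9).
Mode = (α−1)/β = 11.5/45.9 = 0.2505.
Mean = α/β = 12.5/45.9 = 0.2723.
The mean is pulled above the mode by the posterior's right skew.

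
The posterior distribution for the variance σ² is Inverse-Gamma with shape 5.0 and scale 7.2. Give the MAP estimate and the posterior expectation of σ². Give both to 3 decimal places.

Mode = β/(α+1) = 7.2/6.0 = 1.200.
Mean = β/(α−1) = 7.2/4.0 = 1.800.

MAP = 1.200, posterior mean = 1.800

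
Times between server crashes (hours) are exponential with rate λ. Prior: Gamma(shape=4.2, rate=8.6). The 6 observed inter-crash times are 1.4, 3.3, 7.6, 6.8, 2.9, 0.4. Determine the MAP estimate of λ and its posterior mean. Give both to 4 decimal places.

MAP = 0.2968; posterior mean = 0.3290

Σ times = 22.4. Posterior: Gamma(shape = 4.2+6 = 10.2, rate = 8.6+22.4 = 31.0).
Mode = (α−1)/β = 9.2/31.0 = 0.2968.
Mean = α/β = 10.2/31.0 = 0.3290.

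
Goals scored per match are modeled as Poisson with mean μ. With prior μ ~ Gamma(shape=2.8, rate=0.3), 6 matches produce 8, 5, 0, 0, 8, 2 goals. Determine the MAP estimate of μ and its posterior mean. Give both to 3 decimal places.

MAP = 3.937; posterior mean = 4.095

Σ counts = 23. Posterior: Gamma(shape = 2.8+23 = 25.8, rate = 0.3+6 = 6.3).
Mode = (α−1)/β = 24.8/6.3 = 3.937.
Mean = α/β = 25.8/6.3 = 4.095.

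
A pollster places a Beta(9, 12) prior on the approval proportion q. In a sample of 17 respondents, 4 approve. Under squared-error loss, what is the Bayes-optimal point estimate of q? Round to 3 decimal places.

0.342

Posterior: Beta(9+4, 12+13) = Beta(13, 25).
Mode = (13−1)/(13+25−2) = 12/36 = 0.333.
Mean = 13/(13+25) = 13/38 = 0.342.
Squared-error loss ⇒ the optimal estimator is the posterior mean.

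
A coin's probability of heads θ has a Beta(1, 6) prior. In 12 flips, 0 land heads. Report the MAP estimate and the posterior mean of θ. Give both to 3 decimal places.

θ_MAP = 0.000, E[θ|data] = 0.053

Posterior: Beta(1+0, 6+12) = Beta(1, 18).
Since α = 1 ≤ 1 and β > 1, the Beta density is monotone decreasing on [0,1]; the mode is at 0.
Mean = 1/(1+18) = 0.053.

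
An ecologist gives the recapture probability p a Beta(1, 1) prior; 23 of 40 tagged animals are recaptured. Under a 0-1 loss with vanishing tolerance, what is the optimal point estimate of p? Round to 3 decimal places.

0.575

Posterior: Beta(1+23, 1+17) = Beta(24, 18).
Mode = (24−1)/(24+18−2) = 23/40 = 0.575.
With a flat prior the MAP equals the MLE, 23/40.
Mean = 24/(24+18) = 24/42 = 0.571.
This is the posterior mode — the MAP estimate.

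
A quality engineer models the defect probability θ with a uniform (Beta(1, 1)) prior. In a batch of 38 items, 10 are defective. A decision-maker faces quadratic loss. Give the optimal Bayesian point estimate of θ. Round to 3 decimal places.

0.275

Posterior: Beta(1+10, 1+28) = Beta(11, 29).
Mode = (11−1)/(11+29−2) = 10/38 = 0.263.
With a flat prior the MAP equals the MLE, 10/38.
Mean = 11/(11+29) = 11/40 = 0.275.
Quadratic loss ⇒ the optimal estimator is the posterior mean.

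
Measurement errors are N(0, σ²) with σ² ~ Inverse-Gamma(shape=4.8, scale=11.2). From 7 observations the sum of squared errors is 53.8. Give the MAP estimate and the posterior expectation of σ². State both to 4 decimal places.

MAP = 4.0968; posterior mean = 5.2192

Posterior: Inverse-Gamma(shape = 4.8+7/2 = 8.3, scale = 11.2+53.8/2 = 38.1).
Mode = β/(α+1) = 38.1/9.3 = 4.0968.
Mean = β/(α−1) = 38.1/7.3 = 5.2192.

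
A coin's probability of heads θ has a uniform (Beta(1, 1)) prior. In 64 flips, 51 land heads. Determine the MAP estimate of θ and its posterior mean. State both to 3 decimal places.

Posterior: Beta(1+51, 1+13) = Beta(52, 14).
Mode = (52−1)/(52+14−2) = 51/64 = 0.797.
With a flat prior the MAP equals the MLE, 51/64.
Mean = 52/(52+14) = 52/66 = 0.788.

θ_MAP = 0.797, E[θ|data] = 0.788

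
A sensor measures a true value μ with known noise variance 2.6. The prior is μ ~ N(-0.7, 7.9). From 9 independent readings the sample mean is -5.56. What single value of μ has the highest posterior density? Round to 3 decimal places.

-5.389

Posterior for μ is Normal. Precision-weighted mean: (1/7.9·-0.7 + 9/2.6·-5.56) / (1/7.9 + 9/2.6) = -5.389.
A Normal posterior is symmetric, so mode = mean.
This is the posterior mode — the MAP estimate.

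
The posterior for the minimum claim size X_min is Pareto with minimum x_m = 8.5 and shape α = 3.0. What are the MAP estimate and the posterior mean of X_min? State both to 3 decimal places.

MAP = 8.500; posterior mean = 12.750

The Pareto density is strictly decreasing on [x_m, ∞), so the mode is x_m = 8.500.
Mean = α·x_m/(α−1) = 3.0·8.5/2.0 = 12.750.
The posterior is right-skewed, so the mean exceeds the mode.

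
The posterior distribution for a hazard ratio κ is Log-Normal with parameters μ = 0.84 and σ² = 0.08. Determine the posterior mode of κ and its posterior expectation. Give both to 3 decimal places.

MAP = 2.138, posterior mean = 2.411

Mode = exp(μ − σ²) = exp(0.76) = 2.138.
Mean = exp(μ + σ²/2) = exp(0.880) = 2.411.
Right-skewed posterior ⇒ mode < mean.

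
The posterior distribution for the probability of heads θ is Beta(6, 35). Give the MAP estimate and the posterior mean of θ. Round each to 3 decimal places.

Mode = (6−1)/(6+35−2) = 5/39 = 0.128.
Mean = 6/(6+35) = 6/41 = 0.146.

MAP: 0.128. Posterior mean: 0.146.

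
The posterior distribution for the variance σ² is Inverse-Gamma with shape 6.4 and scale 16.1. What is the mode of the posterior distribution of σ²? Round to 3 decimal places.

2.176

Mode = β/(α+1) = 16.1/7.4 = 2.176.
Mean = β/(α−1) = 16.1/5.4 = 2.981.
This is the posterior mode — the MAP estimate.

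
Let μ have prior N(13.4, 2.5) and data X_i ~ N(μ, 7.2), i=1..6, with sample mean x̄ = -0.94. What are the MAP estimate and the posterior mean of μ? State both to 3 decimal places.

MAP = 3.711, posterior mean = 3.711

Posterior for μ is Normal. Precision-weighted mean: (1/2.5·13.4 + 6/7.2·-0.94) / (1/2.5 + 6/7.2) = 3.711.
A Normal posterior is symmetric, so mode = mean.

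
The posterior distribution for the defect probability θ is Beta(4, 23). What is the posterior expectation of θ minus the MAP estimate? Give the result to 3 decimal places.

0.028

Mode = (4−1)/(4+23−2) = 3/25 = 0.120.
Mean = 4/(4+23) = 4/27 = 0.148.
Difference = 0.148 − 0.120 = 0.028.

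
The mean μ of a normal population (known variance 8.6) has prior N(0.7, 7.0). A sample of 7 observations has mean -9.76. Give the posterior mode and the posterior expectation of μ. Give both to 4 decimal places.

Posterior for μ is Normal. Precision-weighted mean: (1/7.0·0.7 + 7/8.6·-9.76) / (1/7.0 + 7/8.6) = -8.1983.
A Normal posterior is symmetric, so mode = mean.

MAP: -8.1983. Posterior mean: -8.1983.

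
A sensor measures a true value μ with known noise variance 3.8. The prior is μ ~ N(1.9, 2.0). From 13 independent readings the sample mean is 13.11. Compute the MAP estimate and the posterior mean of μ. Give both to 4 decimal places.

MAP = 11.6805, posterior mean = 11.6805

Posterior for μ is Normal. Precision-weighted mean: (1/2.0·1.9 + 13/3.8·13.11) / (1/2.0 + 13/3.8) = 11.6805.
A Normal posterior is symmetric, so mode = mean.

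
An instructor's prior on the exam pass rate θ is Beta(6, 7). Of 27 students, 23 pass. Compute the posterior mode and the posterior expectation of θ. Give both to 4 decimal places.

MAP = 0.7368; posterior mean = 0.7250

Posterior: Beta(6+23, 7+4) = Beta(29, 11).
Mode = (29−1)/(29+11−2) = 28/38 = 0.7368.
Mean = 29/(29+11) = 29/40 = 0.7250.
Left-skewed posterior ⇒ mean < mode.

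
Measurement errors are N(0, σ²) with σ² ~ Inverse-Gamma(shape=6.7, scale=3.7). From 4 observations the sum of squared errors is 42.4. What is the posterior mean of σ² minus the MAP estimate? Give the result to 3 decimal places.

0.667

Posterior: Inverse-Gamma(shape = 6.7+4/2 = 8.7, scale = 3.7+42.4/2 = 24.9).
Mode = β/(α+1) = 24.9/9.7 = 2.567.
Mean = β/(α−1) = 24.9/7.7 = 3.234.
Difference = 3.234 − 2.567 = 0.667.
Mean > mode: the posterior has a right tail.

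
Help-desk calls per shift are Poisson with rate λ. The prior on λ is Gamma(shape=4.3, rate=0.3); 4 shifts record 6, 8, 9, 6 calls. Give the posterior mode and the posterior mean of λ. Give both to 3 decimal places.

Σ counts = 29. Posterior: Gamma(shape = 4.3+29 = 33.3, rate = 0.3+4 = 4.3).
Mode = (α−1)/β = 32.3/4.3 = 7.512.
Mean = α/β = 33.3/4.3 = 7.744.

MAP = 7.512; posterior mean = 7.744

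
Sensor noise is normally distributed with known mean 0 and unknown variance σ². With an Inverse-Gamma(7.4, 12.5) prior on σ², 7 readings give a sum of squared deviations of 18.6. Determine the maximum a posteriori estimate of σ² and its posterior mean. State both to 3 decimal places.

MAP = 1.832, posterior mean = 2.202

Posterior: Inverse-Gamma(shape = 7.4+7/2 = 10.9, scale = 12.5+18.6/2 = 21.8).
Mode = β/(α+1) = 21.8/11.9 = 1.832.
Mean = β/(α−1) = 21.8/9.9 = 2.202.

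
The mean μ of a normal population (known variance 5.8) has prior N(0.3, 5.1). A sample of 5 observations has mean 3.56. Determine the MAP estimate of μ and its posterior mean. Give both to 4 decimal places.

MAP: 2.9559. Posterior mean: 2.9559.

Posterior for μ is Normal. Precision-weighted mean: (1/5.1·0.3 + 5/5.8·3.56) / (1/5.1 + 5/5.8) = 2.9559.
A Normal posterior is symmetric, so mode = mean.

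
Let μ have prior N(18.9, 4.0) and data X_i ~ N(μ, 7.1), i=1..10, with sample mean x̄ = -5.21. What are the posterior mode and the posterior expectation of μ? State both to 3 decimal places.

μ_MAP = -1.576, E[μ|data] = -1.576

Posterior for μ is Normal. Precision-weighted mean: (1/4.0·18.9 + 10/7.1·-5.21) / (1/4.0 + 10/7.1) = -1.576.
A Normal posterior is symmetric, so mode = mean.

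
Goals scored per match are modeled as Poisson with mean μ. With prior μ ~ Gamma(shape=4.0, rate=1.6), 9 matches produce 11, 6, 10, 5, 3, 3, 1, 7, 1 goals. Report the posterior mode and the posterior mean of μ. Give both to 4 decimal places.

μ_MAP = 4.7170, E[μ|data] = 4.8113

Σ counts = 47. Posterior: Gamma(shape = 4.0+47 = 51.0, rate = 1.6+9 = 10.6).
Mode = (α−1)/β = 50.0/10.6 = 4.7170.
Mean = α/β = 51.0/10.6 = 4.8113.
The posterior is right-skewed, so the mean exceeds the mode.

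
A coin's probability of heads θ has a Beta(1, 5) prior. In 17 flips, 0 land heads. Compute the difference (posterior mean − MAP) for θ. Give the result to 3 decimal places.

0.043

Posterior: Beta(1+0, 5+17) = Beta(1, 22).
Since α = 1 ≤ 1 and β > 1, the Beta density is monotone decreasing on [0,1]; the mode is at 0.
Mean = 1/(1+22) = 0.043.
Difference = 0.043 − 0.000 = 0.043.
The posterior is right-skewed, so the mean exceeds the mode.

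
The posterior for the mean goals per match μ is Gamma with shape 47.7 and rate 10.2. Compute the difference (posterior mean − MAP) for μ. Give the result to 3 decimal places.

0.098

Mode = (α−1)/β = 46.7/10.2 = 4.578.
Mean = α/β = 47.7/10.2 = 4.676.
Difference = 4.676 − 4.578 = 0.098.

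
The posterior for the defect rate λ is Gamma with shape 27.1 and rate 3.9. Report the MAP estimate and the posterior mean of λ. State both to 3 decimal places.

MAP = 6.692; posterior mean = 6.949

Mode = (α−1)/β = 26.1/3.9 = 6.692.
Mean = α/β = 27.1/3.9 = 6.949.
The posterior is right-skewed, so the mean exceeds the mode.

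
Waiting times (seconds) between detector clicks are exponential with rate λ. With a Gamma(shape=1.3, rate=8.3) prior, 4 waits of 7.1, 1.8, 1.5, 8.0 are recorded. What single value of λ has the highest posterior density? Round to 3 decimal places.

0.161

Σ times = 18.4. Posterior: Gamma(shape = 1.3+4 = 5.3, rate = 8.3+18.4 = 26.7).
Mode = (α−1)/β = 4.3/26.7 = 0.161.
Mean = α/β = 5.3/26.7 = 0.199.
This is the posterior mode — the MAP estimate.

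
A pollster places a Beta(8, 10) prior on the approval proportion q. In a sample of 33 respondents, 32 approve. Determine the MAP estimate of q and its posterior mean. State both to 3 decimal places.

Posterior: Beta(8+32, 10+1) = Beta(40, 11).
Mode = (40−1)/(40+11−2) = 39/49 = 0.796.
Mean = 40/(40+11) = 40/51 = 0.784.
The mean is pulled below the mode by the posterior's left skew.

q_MAP = 0.796, E[q|data] = 0.784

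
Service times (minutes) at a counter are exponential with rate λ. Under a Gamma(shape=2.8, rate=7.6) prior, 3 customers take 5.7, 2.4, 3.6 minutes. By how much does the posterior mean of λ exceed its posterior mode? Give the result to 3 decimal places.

0.052

Σ times = 11.7. Posterior: Gamma(shape = 2.8+3 = 5.8, rate = 7.6+11.7 = 19.3).
Mode = (α−1)/β = 4.8/19.3 = 0.249.
Mean = α/β = 5.8/19.3 = 0.301.
Difference = 0.301 − 0.249 = 0.052.
The posterior is right-skewed, so the mean exceeds the mode.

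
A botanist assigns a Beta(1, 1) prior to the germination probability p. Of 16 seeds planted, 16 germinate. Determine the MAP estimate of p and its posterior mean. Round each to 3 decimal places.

Posterior: Beta(1+16, 1+0) = Beta(17, 1).
Since β = 1 ≤ 1 and α > 1, the Beta density is monotone increasing on [0,1]; the mode is at 1.
Mean = 17/(17+1) = 0.944.
Left-skewed posterior ⇒ mean < mode.

MAP estimate = 1.000, posterior mean = 0.944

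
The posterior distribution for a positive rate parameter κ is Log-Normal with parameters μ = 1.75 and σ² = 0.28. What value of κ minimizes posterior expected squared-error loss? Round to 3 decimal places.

Mode = exp(μ − σ²) = exp(1.47) = 4.349.
Mean = exp(μ + σ²/2) = exp(1.890) = 6.619.
Squared-error loss ⇒ the optimal estimator is the posterior mean.

6.619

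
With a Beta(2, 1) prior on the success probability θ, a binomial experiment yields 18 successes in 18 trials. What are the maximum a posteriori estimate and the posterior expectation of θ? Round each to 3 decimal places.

Posterior: Beta(2+18, 1+0) = Beta(20, 1).
Since β = 1 ≤ 1 and α > 1, the Beta density is monotone increasing on [0,1]; the mode is at 1.
Mean = 20/(20+1) = 0.952.

θ_MAP = 1.000, E[θ|data] = 0.952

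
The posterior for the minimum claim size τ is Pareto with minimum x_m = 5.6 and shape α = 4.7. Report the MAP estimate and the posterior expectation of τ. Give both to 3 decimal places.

The Pareto density is strictly decreasing on [x_m, ∞), so the mode is x_m = 5.600.
Mean = α·x_m/(α−1) = 4.7·5.6/3.7 = 7.114.

MAP: 5.600. Posterior mean: 7.114.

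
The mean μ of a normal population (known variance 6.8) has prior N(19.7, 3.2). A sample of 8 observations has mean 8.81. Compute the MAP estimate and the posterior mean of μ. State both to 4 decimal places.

Posterior for μ is Normal. Precision-weighted mean: (1/3.2·19.7 + 8/6.8·8.81) / (1/3.2 + 8/6.8) = 11.0956.
A Normal posterior is symmetric, so mode = mean.

MAP = 11.0956, posterior mean = 11.0956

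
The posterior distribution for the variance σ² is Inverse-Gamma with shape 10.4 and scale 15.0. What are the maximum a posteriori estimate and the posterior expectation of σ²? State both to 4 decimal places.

MAP: 1.3158. Posterior mean: 1.5957.

Mode = β/(α+1) = 15.0/11.4 = 1.3158.
Mean = β/(α−1) = 15.0/9.4 = 1.5957.
The posterior is right-skewed, so the mean exceeds the mode.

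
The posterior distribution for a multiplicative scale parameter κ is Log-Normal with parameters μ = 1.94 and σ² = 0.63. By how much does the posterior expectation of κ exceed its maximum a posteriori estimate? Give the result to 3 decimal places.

Mode = exp(μ − σ²) = exp(1.31) = 3.706.
Mean = exp(μ + σ²/2) = exp(2.255) = 9.535.
Difference = 9.535 − 3.706 = 5.829.

5.829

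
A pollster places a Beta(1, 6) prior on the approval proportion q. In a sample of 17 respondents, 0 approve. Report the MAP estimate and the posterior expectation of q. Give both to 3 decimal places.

q_MAP = 0.000, E[q|data] = 0.042

Posterior: Beta(1+0, 6+17) = Beta(1, 23).
Since α = 1 ≤ 1 and β > 1, the Beta density is monotone decreasing on [0,1]; the mode is at 0.
Mean = 1/(1+23) = 0.042.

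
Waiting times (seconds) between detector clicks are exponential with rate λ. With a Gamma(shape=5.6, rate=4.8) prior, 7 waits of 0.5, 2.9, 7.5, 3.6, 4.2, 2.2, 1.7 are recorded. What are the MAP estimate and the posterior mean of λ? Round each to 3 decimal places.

MAP estimate = 0.423, posterior mean = 0.460

Σ times = 22.6. Posterior: Gamma(shape = 5.6+7 = 12.6, rate = 4.8+22.6 = 27.4).
Mode = (α−1)/β = 11.6/27.4 = 0.423.
Mean = α/β = 12.6/27.4 = 0.460.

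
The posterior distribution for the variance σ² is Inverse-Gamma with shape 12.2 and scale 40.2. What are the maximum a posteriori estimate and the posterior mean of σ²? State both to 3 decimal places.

MAP: 3.045. Posterior mean: 3.589.

Mode = β/(α+1) = 40.2/13.2 = 3.045.
Mean = β/(α−1) = 40.2/11.2 = 3.589.
Right-skewed posterior ⇒ mode < mean.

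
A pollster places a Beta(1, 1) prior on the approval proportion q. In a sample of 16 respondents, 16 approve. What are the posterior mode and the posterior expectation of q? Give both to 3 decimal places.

Posterior: Beta(1+16, 1+0) = Beta(17, 1).
Since β = 1 ≤ 1 and α > 1, the Beta density is monotone increasing on [0,1]; the mode is at 1.
Mean = 17/(17+1) = 0.944.
The mean is pulled below the mode by the posterior's left skew.

MAP: 1.000. Posterior mean: 0.944.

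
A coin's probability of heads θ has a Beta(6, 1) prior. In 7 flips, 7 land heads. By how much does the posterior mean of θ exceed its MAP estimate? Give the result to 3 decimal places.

Posterior: Beta(6+7, 1+0) = Beta(13, 1).
Since β = 1 ≤ 1 and α > 1, the Beta density is monotone increasing on [0,1]; the mode is at 1.
Mean = 13/(13+1) = 0.929.
Difference = 0.929 − 1.000 = -0.071.

-0.071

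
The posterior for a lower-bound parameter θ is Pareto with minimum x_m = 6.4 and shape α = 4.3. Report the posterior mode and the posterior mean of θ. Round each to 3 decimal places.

The Pareto density is strictly decreasing on [x_m, ∞), so the mode is x_m = 6.400.
Mean = α·x_m/(α−1) = 4.3·6.4/3.3 = 8.339.

MAP = 6.400; posterior mean = 8.339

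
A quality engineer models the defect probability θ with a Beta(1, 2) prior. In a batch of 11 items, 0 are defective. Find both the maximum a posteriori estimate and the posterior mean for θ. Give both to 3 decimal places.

Posterior: Beta(1+0, 2+11) = Beta(1, 13).
Since α = 1 ≤ 1 and β > 1, the Beta density is monotone decreasing on [0,1]; the mode is at 0.
Mean = 1/(1+13) = 0.071.

MAP = 0.000, posterior mean = 0.071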